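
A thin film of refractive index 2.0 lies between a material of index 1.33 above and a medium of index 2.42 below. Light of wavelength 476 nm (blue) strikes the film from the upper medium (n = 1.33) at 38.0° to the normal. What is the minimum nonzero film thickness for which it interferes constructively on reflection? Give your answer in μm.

Ray reflecting at the top interface goes from n = 1.33 toward n = 2.0: a half-wave phase shift.
Bottom surface (2.0 → 2.42): reflection off a higher-index medium gives a half-wave phase shift.
Zero or two π shifts → no net half-wave offset.
For maximum reflection here: 2 n t cos θ_r = m λ.
Snell's law: 1.33 sin 38.0° = 2.0 sin θ_r → sin θ_r = 0.409, cos θ_r = 0.912.
Minimum nonzero at m = 1: t = λ / (2 n cos θ_r) = 476 / (2 × 2.0 × 0.912) = 130 nm.

0.130 μm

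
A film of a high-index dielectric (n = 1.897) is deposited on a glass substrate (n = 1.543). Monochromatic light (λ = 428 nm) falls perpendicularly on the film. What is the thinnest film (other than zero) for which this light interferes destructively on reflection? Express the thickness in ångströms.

Top surface (1.0 → 1.897): reflection off a higher-index medium gives a half-wave phase shift.
Ray reflecting at the bottom interface goes from n = 1.897 toward n = 1.543: no phase shift.
Exactly one π shift → a net half-wave offset.
For dark reflection here: 2 n t = m λ.
Minimum nonzero at m = 1: t = λ / (2 n) = 428 / (2 × 1.897) = 113 nm.

1128 Å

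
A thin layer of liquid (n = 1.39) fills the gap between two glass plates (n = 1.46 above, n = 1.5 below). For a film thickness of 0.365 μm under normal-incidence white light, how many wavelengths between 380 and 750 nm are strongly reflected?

At the upper boundary (n = 1.46 to n = 1.39) the reflected ray undergoes no phase shift.
Bottom surface (1.39 → 1.5): reflection off a higher-index medium gives a half-wave phase shift.
Exactly one π shift → a net half-wave offset.
For strong reflection here: 2 n t = (m + ½) λ.
λ = 2 n t / (m + ½) = 1015 / (m + ½) nm.
m=0: 2029 nm (IR); m=1: 676 nm (visible); m=2: 406 nm (visible); m=3: 290 nm (UV).

2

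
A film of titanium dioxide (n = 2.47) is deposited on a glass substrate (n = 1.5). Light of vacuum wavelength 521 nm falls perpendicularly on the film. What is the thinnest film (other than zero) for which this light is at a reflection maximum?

52.7 nm

Top surface (1.0 → 2.47): reflection off a higher-index medium gives a half-wave phase shift.
Ray reflecting at the bottom interface goes from n = 2.47 toward n = 1.5: no phase shift.
Exactly one π shift → a net half-wave offset.
For maximum reflection here: 2 n t = (m + ½) λ.
Minimum at m = 0: t = λ / (4 n) = 521 / (4 × 2.47) = 52.7 nm.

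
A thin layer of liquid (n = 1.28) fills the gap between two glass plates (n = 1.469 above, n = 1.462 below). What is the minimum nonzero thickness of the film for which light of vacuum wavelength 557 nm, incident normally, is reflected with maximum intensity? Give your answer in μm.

Top surface (1.469 → 1.28): reflection off a lower-index medium gives no phase shift.
Bottom surface (1.28 → 1.462): reflection off a higher-index medium gives a half-wave phase shift.
Exactly one π shift → a net half-wave offset.
With one net inversion, constructive interference in reflection requires 2 n t = (m + ½) λ.
Minimum at m = 0: t = λ / (4 n) = 557 / (4 × 1.28) = 109 nm.

0.109 μm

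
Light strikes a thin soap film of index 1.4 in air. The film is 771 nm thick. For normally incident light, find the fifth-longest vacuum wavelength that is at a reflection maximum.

Top surface (1.0 → 1.4): reflection off a higher-index medium gives a half-wave phase shift.
Ray reflecting at the bottom interface goes from n = 1.4 toward n = 1.0: no phase shift.
Exactly one π shift → a net half-wave offset.
With one net inversion, constructive interference in reflection requires 2 n t = (m + ½) λ.
λ = 2 n t / (m + ½). The fifth-longest wavelength is m = 4: λ = 2 × 1.4 × 771 / 4.50 = 480 nm.

480 nm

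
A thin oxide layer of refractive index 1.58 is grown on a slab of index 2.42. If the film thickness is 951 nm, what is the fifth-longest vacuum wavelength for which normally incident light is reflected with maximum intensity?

Ray reflecting at the top interface goes from n = 1.0 toward n = 1.58: a half-wave phase shift.
At the lower boundary (n = 1.58 to n = 2.42) the reflected ray undergoes a half-wave phase shift.
Net: no relative phase inversion (both shifts match).
For bright reflection here: 2 n t = m λ.
λ = 2 n t / m. The fifth-longest wavelength is m = 5: λ = 2 × 1.58 × 951 / 5.00 = 601 nm.

601 nm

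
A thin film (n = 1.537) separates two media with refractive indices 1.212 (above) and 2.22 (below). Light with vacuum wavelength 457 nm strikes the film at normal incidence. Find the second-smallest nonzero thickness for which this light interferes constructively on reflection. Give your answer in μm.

Ray reflecting at the top interface goes from n = 1.212 toward n = 1.537: a half-wave phase shift.
At the lower boundary (n = 1.537 to n = 2.22) the reflected ray undergoes a half-wave phase shift.
The two reflections carry the same phase change, so no net offset.
So the condition for constructive reflection is 2 n t = m λ.
The second-smallest nonzero thickness corresponds to m = 2: t = m λ / (2 n) = 2.00 × 457 / (2 × 1.537) = 297 nm.

0.297 μm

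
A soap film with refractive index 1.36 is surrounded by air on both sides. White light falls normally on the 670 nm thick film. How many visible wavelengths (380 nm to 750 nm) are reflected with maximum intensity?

3

Ray reflecting at the top interface goes from n = 1.0 toward n = 1.36: a half-wave phase shift.
At the lower boundary (n = 1.36 to n = 1.0) the reflected ray undergoes no phase shift.
The two reflections differ by half a wavelength.
For bright reflection here: 2 n t = (m + ½) λ.
λ = 2 n t / (m + ½) = 1822 / (m + ½) nm.
m=1: 1215 nm (IR); m=2: 729 nm (visible); m=3: 521 nm (visible); m=4: 405 nm (visible); m=5: 331 nm (UV).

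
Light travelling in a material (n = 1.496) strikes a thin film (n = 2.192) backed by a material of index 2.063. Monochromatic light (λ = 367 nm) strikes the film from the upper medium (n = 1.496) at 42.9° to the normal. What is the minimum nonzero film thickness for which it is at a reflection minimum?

At the upper boundary (n = 1.496 to n = 2.192) the reflected ray undergoes a half-wave phase shift.
At the lower boundary (n = 2.192 to n = 2.063) the reflected ray undergoes no phase shift.
The two reflections differ by half a wavelength.
With one net inversion, destructive interference in reflection requires 2 n t cos θ_r = m λ.
Snell's law: 1.496 sin 42.9° = 2.192 sin θ_r → sin θ_r = 0.465, cos θ_r = 0.886.
Minimum nonzero at m = 1: t = λ / (2 n cos θ_r) = 367 / (2 × 2.192 × 0.886) = 94.5 nm.

94.5 nm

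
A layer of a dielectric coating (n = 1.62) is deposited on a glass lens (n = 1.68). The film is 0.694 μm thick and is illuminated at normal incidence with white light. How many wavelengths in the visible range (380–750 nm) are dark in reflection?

3

At the upper boundary (n = 1.0 to n = 1.62) the reflected ray undergoes a half-wave phase shift.
At the lower boundary (n = 1.62 to n = 1.68) the reflected ray undergoes a half-wave phase shift.
The two reflections carry the same phase change, so no net offset.
With no net inversion, destructive interference in reflection requires 2 n t = (m + ½) λ.
λ = 2 n t / (m + ½) = 2249 / (m + ½) nm.
m=2: 899 nm (IR); m=3: 642 nm (visible); m=4: 500 nm (visible); m=5: 409 nm (visible); m=6: 346 nm (UV).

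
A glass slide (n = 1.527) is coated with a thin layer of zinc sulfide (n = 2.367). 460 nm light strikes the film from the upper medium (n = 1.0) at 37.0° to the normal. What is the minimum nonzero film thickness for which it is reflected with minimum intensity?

100 nm

At the upper boundary (n = 1.0 to n = 2.367) the reflected ray undergoes a half-wave phase shift.
At the lower boundary (n = 2.367 to n = 1.527) the reflected ray undergoes no phase shift.
Exactly one π shift → a net half-wave offset.
For weak reflection here: 2 n t cos θ_r = m λ.
Snell's law: 1.0 sin 37.0° = 2.367 sin θ_r → sin θ_r = 0.254, cos θ_r = 0.967.
Minimum nonzero at m = 1: t = λ / (2 n cos θ_r) = 460 / (2 × 2.367 × 0.967) = 100 nm.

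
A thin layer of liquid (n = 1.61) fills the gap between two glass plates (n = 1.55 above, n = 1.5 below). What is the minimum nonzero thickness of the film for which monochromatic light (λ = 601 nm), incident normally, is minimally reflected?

187 nm

Ray reflecting at the top interface goes from n = 1.55 toward n = 1.61: a half-wave phase shift.
Bottom surface (1.61 → 1.5): reflection off a lower-index medium gives no phase shift.
Net: one phase inversion between the two reflected rays.
With one net inversion, destructive interference in reflection requires 2 n t = m λ.
Minimum nonzero at m = 1: t = λ / (2 n) = 601 / (2 × 1.61) = 187 nm.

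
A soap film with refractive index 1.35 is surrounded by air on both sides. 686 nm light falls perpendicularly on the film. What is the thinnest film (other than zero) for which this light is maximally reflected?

127 nm

Top surface (1.0 → 1.35): reflection off a higher-index medium gives a half-wave phase shift.
Ray reflecting at the bottom interface goes from n = 1.35 toward n = 1.0: no phase shift.
The two reflections differ by half a wavelength.
With one net inversion, constructive interference in reflection requires 2 n t = (m + ½) λ.
Minimum at m = 0: t = λ / (4 n) = 686 / (4 × 1.35) = 127 nm.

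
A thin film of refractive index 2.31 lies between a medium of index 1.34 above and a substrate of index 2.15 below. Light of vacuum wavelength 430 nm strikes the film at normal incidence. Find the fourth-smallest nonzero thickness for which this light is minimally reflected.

Ray reflecting at the top interface goes from n = 1.34 toward n = 2.31: a half-wave phase shift.
Bottom surface (2.31 → 2.15): reflection off a lower-index medium gives no phase shift.
Net: one phase inversion between the two reflected rays.
With one net inversion, destructive interference in reflection requires 2 n t = m λ.
The fourth-smallest nonzero thickness corresponds to m = 4: t = m λ / (2 n) = 4.00 × 430 / (2 × 2.31) = 372 nm.

372 nm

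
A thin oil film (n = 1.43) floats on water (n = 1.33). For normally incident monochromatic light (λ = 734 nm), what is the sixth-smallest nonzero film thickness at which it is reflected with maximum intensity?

At the upper boundary (n = 1.0 to n = 1.43) the reflected ray undergoes a half-wave phase shift.
Bottom surface (1.43 → 1.33): reflection off a lower-index medium gives no phase shift.
Exactly one π shift → a net half-wave offset.
So the condition for constructive reflection is 2 n t = (m + ½) λ.
The sixth-smallest nonzero thickness corresponds to m = 5: t = (m + ½) λ / (2 n) = 5.50 × 734 / (2 × 1.43) = 1412 nm.

1412 nm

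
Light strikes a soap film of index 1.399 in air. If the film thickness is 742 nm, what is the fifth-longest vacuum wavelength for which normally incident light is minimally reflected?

At the upper boundary (n = 1.0 to n = 1.399) the reflected ray undergoes a half-wave phase shift.
Ray reflecting at the bottom interface goes from n = 1.399 toward n = 1.0: no phase shift.
Net: one phase inversion between the two reflected rays.
For weak reflection here: 2 n t = m λ.
λ = 2 n t / m. The fifth-longest wavelength is m = 5: λ = 2 × 1.399 × 742 / 5.00 = 415 nm.

415 nm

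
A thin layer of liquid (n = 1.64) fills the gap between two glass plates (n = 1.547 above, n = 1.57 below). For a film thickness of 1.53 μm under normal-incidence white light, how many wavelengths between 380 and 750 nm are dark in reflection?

7

Top surface (1.547 → 1.64): reflection off a higher-index medium gives a half-wave phase shift.
At the lower boundary (n = 1.64 to n = 1.57) the reflected ray undergoes no phase shift.
Net: one phase inversion between the two reflected rays.
For minimum reflection here: 2 n t = m λ.
λ = 2 n t / m = 5018 / m nm.
m=6: 836 nm (IR); m=7: 717 nm (visible); m=8: 627 nm (visible); m=9: 558 nm (visible); m=10: 502 nm (visible); m=11: 456 nm (visible); m=12: 418 nm (visible); m=13: 386 nm (visible); m=14: 358 nm (UV).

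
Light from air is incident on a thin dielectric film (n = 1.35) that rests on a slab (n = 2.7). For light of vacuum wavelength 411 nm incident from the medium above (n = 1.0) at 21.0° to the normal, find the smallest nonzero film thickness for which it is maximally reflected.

At the upper boundary (n = 1.0 to n = 1.35) the reflected ray undergoes a half-wave phase shift.
Bottom surface (1.35 → 2.7): reflection off a higher-index medium gives a half-wave phase shift.
The two reflections carry the same phase change, so no net offset.
So the condition for constructive reflection is 2 n t cos θ_r = m λ.
Snell's law: 1.0 sin 21.0° = 1.35 sin θ_r → sin θ_r = 0.265, cos θ_r = 0.964.
Minimum nonzero at m = 1: t = λ / (2 n cos θ_r) = 411 / (2 × 1.35 × 0.964) = 158 nm.

158 nm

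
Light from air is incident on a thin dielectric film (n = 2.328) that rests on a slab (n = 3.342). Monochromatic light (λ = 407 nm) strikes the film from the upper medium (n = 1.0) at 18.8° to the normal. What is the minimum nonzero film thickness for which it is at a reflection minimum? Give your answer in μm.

0.0441 μm

Ray reflecting at the top interface goes from n = 1.0 toward n = 2.328: a half-wave phase shift.
At the lower boundary (n = 2.328 to n = 3.342) the reflected ray undergoes a half-wave phase shift.
Zero or two π shifts → no net half-wave offset.
So the condition for destructive reflection is 2 n t cos θ_r = (m + ½) λ.
Snell's law: 1.0 sin 18.8° = 2.328 sin θ_r → sin θ_r = 0.138, cos θ_r = 0.990.
Minimum at m = 0: t = λ / (4 n cos θ_r) = 407 / (4 × 2.328 × 0.990) = 44.1 nm.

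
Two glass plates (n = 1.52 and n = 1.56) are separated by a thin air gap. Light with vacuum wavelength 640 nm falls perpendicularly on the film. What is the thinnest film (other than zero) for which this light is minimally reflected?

Top surface (1.52 → 1.0): reflection off a lower-index medium gives no phase shift.
Ray reflecting at the bottom interface goes from n = 1.0 toward n = 1.56: a half-wave phase shift.
The two reflections differ by half a wavelength.
For dark reflection here: 2 n t = m λ.
Minimum nonzero at m = 1: t = λ / (2 n) = 640 / (2 × 1.0) = 320 nm.

320 nm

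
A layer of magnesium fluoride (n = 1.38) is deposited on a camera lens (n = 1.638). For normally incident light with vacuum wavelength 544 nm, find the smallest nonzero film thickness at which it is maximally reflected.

At the upper boundary (n = 1.0 to n = 1.38) the reflected ray undergoes a half-wave phase shift.
Bottom surface (1.38 → 1.638): reflection off a higher-index medium gives a half-wave phase shift.
Net: no relative phase inversion (both shifts match).
With no net inversion, constructive interference in reflection requires 2 n t = m λ.
Minimum nonzero at m = 1: t = λ / (2 n) = 544 / (2 × 1.38) = 197 nm.

197 nm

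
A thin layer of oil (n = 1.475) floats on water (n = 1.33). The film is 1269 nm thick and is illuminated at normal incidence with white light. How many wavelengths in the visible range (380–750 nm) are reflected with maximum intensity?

Ray reflecting at the top interface goes from n = 1.0 toward n = 1.475: a half-wave phase shift.
Ray reflecting at the bottom interface goes from n = 1.475 toward n = 1.33: no phase shift.
Net: one phase inversion between the two reflected rays.
For strong reflection here: 2 n t = (m + ½) λ.
λ = 2 n t / (m + ½) = 3744 / (m + ½) nm.
m=4: 832 nm (IR); m=5: 681 nm (visible); m=6: 576 nm (visible); m=7: 499 nm (visible); m=8: 440 nm (visible); m=9: 394 nm (visible); m=10: 357 nm (UV).

5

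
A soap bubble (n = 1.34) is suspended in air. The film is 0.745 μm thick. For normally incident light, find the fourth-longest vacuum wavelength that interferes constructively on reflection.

Ray reflecting at the top interface goes from n = 1.0 toward n = 1.34: a half-wave phase shift.
At the lower boundary (n = 1.34 to n = 1.0) the reflected ray undergoes no phase shift.
Exactly one π shift → a net half-wave offset.
So the condition for constructive reflection is 2 n t = (m + ½) λ.
λ = 2 n t / (m + ½). The fourth-longest wavelength is m = 3: λ = 2 × 1.34 × 745 / 3.50 = 570 nm.

570 nm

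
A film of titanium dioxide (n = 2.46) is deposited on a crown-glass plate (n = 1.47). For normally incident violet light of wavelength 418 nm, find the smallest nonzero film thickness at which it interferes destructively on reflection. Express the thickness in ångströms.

850 Å

At the upper boundary (n = 1.0 to n = 2.46) the reflected ray undergoes a half-wave phase shift.
Bottom surface (2.46 → 1.47): reflection off a lower-index medium gives no phase shift.
The two reflections differ by half a wavelength.
With one net inversion, destructive interference in reflection requires 2 n t = m λ.
Minimum nonzero at m = 1: t = λ / (2 n) = 418 / (2 × 2.46) = 85.0 nm.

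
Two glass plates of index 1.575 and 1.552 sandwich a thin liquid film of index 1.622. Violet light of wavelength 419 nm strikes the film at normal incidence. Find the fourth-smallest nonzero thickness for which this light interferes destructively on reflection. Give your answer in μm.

0.517 μm

At the upper boundary (n = 1.575 to n = 1.622) the reflected ray undergoes a half-wave phase shift.
At the lower boundary (n = 1.622 to n = 1.552) the reflected ray undergoes no phase shift.
Net: one phase inversion between the two reflected rays.
For weak reflection here: 2 n t = m λ.
The fourth-smallest nonzero thickness corresponds to m = 4: t = m λ / (2 n) = 4.00 × 419 / (2 × 1.622) = 517 nm.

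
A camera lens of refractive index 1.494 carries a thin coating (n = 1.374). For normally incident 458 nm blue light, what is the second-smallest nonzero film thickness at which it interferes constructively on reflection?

333 nm

At the upper boundary (n = 1.0 to n = 1.374) the reflected ray undergoes a half-wave phase shift.
At the lower boundary (n = 1.374 to n = 1.494) the reflected ray undergoes a half-wave phase shift.
Zero or two π shifts → no net half-wave offset.
So the condition for constructive reflection is 2 n t = m λ.
The second-smallest nonzero thickness corresponds to m = 2: t = m λ / (2 n) = 2.00 × 458 / (2 × 1.374) = 333 nm.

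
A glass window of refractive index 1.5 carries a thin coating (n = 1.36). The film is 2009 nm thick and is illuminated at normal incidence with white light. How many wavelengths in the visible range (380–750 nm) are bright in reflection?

7

Top surface (1.0 → 1.36): reflection off a higher-index medium gives a half-wave phase shift.
Bottom surface (1.36 → 1.5): reflection off a higher-index medium gives a half-wave phase shift.
Net: no relative phase inversion (both shifts match).
For maximum reflection here: 2 n t = m λ.
λ = 2 n t / m = 5464 / m nm.
m=7: 781 nm (IR); m=8: 683 nm (visible); m=9: 607 nm (visible); m=10: 546 nm (visible); m=11: 497 nm (visible); m=12: 455 nm (visible); m=13: 420 nm (visible); m=14: 390 nm (visible); m=15: 364 nm (UV).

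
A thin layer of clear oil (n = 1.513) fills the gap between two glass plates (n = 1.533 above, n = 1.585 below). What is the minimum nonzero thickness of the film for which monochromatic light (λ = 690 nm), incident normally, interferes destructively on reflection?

228 nm

Ray reflecting at the top interface goes from n = 1.533 toward n = 1.513: no phase shift.
Bottom surface (1.513 → 1.585): reflection off a higher-index medium gives a half-wave phase shift.
Net: one phase inversion between the two reflected rays.
So the condition for destructive reflection is 2 n t = m λ.
Minimum nonzero at m = 1: t = λ / (2 n) = 690 / (2 × 1.513) = 228 nm.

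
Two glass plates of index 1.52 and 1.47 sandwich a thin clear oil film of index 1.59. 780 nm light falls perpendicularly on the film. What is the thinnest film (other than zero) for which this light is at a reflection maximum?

At the upper boundary (n = 1.52 to n = 1.59) the reflected ray undergoes a half-wave phase shift.
Ray reflecting at the bottom interface goes from n = 1.59 toward n = 1.47: no phase shift.
Net: one phase inversion between the two reflected rays.
For bright reflection here: 2 n t = (m + ½) λ.
Minimum at m = 0: t = λ / (4 n) = 780 / (4 × 1.59) = 123 nm.

123 nm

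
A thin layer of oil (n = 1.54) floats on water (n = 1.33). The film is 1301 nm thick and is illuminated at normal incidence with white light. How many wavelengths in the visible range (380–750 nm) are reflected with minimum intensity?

Ray reflecting at the top interface goes from n = 1.0 toward n = 1.54: a half-wave phase shift.
Bottom surface (1.54 → 1.33): reflection off a lower-index medium gives no phase shift.
The two reflections differ by half a wavelength.
With one net inversion, destructive interference in reflection requires 2 n t = m λ.
λ = 2 n t / m = 4007 / m nm.
m=5: 801 nm (IR); m=6: 668 nm (visible); m=7: 572 nm (visible); m=8: 501 nm (visible); m=9: 445 nm (visible); m=10: 401 nm (visible); m=11: 364 nm (UV).

5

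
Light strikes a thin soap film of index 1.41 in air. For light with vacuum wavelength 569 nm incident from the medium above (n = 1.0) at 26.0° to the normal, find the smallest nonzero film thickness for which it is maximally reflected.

Ray reflecting at the top interface goes from n = 1.0 toward n = 1.41: a half-wave phase shift.
Bottom surface (1.41 → 1.0): reflection off a lower-index medium gives no phase shift.
Net: one phase inversion between the two reflected rays.
For bright reflection here: 2 n t cos θ_r = (m + ½) λ.
Snell's law: 1.0 sin 26.0° = 1.41 sin θ_r → sin θ_r = 0.311, cos θ_r = 0.950.
Minimum at m = 0: t = λ / (4 n cos θ_r) = 569 / (4 × 1.41 × 0.950) = 106 nm.

106 nm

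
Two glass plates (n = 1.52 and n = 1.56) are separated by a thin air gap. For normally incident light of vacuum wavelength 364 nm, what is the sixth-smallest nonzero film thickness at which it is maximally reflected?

Top surface (1.52 → 1.0): reflection off a lower-index medium gives no phase shift.
Bottom surface (1.0 → 1.56): reflection off a higher-index medium gives a half-wave phase shift.
The two reflections differ by half a wavelength.
So the condition for constructive reflection is 2 n t = (m + ½) λ.
The sixth-smallest nonzero thickness corresponds to m = 5: t = (m + ½) λ / (2 n) = 5.50 × 364 / (2 × 1.0) = 1001 nm.

1001 nm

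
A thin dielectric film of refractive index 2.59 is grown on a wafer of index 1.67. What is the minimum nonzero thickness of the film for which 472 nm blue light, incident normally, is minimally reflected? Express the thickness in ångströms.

911 Å

Top surface (1.0 → 2.59): reflection off a higher-index medium gives a half-wave phase shift.
At the lower boundary (n = 2.59 to n = 1.67) the reflected ray undergoes no phase shift.
Net: one phase inversion between the two reflected rays.
So the condition for destructive reflection is 2 n t = m λ.
Minimum nonzero at m = 1: t = λ / (2 n) = 472 / (2 × 2.59) = 91.1 nm.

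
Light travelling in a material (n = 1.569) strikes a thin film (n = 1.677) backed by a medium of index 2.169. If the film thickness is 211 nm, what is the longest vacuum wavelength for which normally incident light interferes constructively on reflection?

Ray reflecting at the top interface goes from n = 1.569 toward n = 1.677: a half-wave phase shift.
Bottom surface (1.677 → 2.169): reflection off a higher-index medium gives a half-wave phase shift.
Net: no relative phase inversion (both shifts match).
With no net inversion, constructive interference in reflection requires 2 n t = m λ.
λ = 2 n t / m. The longest wavelength is m = 1: λ = 2 × 1.677 × 211 / 1.00 = 708 nm.

708 nm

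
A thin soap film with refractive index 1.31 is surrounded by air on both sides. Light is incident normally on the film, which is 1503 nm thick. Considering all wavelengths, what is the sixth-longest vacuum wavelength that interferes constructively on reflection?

At the upper boundary (n = 1.0 to n = 1.31) the reflected ray undergoes a half-wave phase shift.
At the lower boundary (n = 1.31 to n = 1.0) the reflected ray undergoes no phase shift.
Exactly one π shift → a net half-wave offset.
For bright reflection here: 2 n t = (m + ½) λ.
λ = 2 n t / (m + ½). The sixth-longest wavelength is m = 5: λ = 2 × 1.31 × 1503 / 5.50 = 716 nm.

716 nm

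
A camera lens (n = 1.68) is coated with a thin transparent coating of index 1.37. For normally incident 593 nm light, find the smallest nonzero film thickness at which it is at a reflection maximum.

At the upper boundary (n = 1.0 to n = 1.37) the reflected ray undergoes a half-wave phase shift.
Bottom surface (1.37 → 1.68): reflection off a higher-index medium gives a half-wave phase shift.
Zero or two π shifts → no net half-wave offset.
For maximum reflection here: 2 n t = m λ.
Minimum nonzero at m = 1: t = λ / (2 n) = 593 / (2 × 1.37) = 216 nm.

216 nm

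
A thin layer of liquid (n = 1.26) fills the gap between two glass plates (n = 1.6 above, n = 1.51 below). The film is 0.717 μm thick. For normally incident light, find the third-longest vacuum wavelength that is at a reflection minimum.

Top surface (1.6 → 1.26): reflection off a lower-index medium gives no phase shift.
At the lower boundary (n = 1.26 to n = 1.51) the reflected ray undergoes a half-wave phase shift.
Net: one phase inversion between the two reflected rays.
So the condition for destructive reflection is 2 n t = m λ.
λ = 2 n t / m. The third-longest wavelength is m = 3: λ = 2 × 1.26 × 717 / 3.00 = 602 nm.

602 nm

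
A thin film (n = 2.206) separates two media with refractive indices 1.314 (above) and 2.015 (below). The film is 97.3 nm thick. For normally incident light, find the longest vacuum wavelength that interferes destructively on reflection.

429 nm

At the upper boundary (n = 1.314 to n = 2.206) the reflected ray undergoes a half-wave phase shift.
Ray reflecting at the bottom interface goes from n = 2.206 toward n = 2.015: no phase shift.
Exactly one π shift → a net half-wave offset.
For weak reflection here: 2 n t = m λ.
λ = 2 n t / m. The longest wavelength is m = 1: λ = 2 × 2.206 × 97.3 / 1.00 = 429 nm.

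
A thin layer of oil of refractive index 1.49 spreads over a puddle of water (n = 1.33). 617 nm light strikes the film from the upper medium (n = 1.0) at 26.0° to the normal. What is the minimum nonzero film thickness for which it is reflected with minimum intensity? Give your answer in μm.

Top surface (1.0 → 1.49): reflection off a higher-index medium gives a half-wave phase shift.
Ray reflecting at the bottom interface goes from n = 1.49 toward n = 1.33: no phase shift.
Exactly one π shift → a net half-wave offset.
With one net inversion, destructive interference in reflection requires 2 n t cos θ_r = m λ.
Snell's law: 1.0 sin 26.0° = 1.49 sin θ_r → sin θ_r = 0.294, cos θ_r = 0.956.
Minimum nonzero at m = 1: t = λ / (2 n cos θ_r) = 617 / (2 × 1.49 × 0.956) = 217 nm.

0.217 μm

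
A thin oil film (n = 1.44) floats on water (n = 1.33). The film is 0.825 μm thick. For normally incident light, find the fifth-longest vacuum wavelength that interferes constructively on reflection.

528 nm

Ray reflecting at the top interface goes from n = 1.0 toward n = 1.44: a half-wave phase shift.
At the lower boundary (n = 1.44 to n = 1.33) the reflected ray undergoes no phase shift.
Net: one phase inversion between the two reflected rays.
With one net inversion, constructive interference in reflection requires 2 n t = (m + ½) λ.
λ = 2 n t / (m + ½). The fifth-longest wavelength is m = 4: λ = 2 × 1.44 × 825 / 4.50 = 528 nm.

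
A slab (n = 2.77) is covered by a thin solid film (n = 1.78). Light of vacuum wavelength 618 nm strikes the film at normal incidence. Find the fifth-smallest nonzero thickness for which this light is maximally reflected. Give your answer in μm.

0.868 μm

At the upper boundary (n = 1.0 to n = 1.78) the reflected ray undergoes a half-wave phase shift.
Bottom surface (1.78 → 2.77): reflection off a higher-index medium gives a half-wave phase shift.
Net: no relative phase inversion (both shifts match).
So the condition for constructive reflection is 2 n t = m λ.
The fifth-smallest nonzero thickness corresponds to m = 5: t = m λ / (2 n) = 5.00 × 618 / (2 × 1.78) = 868 nm.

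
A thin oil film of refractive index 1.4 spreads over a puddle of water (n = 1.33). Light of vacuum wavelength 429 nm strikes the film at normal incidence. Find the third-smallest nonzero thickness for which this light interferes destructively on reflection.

460 nm

Top surface (1.0 → 1.4): reflection off a higher-index medium gives a half-wave phase shift.
At the lower boundary (n = 1.4 to n = 1.33) the reflected ray undergoes no phase shift.
Exactly one π shift → a net half-wave offset.
So the condition for destructive reflection is 2 n t = m λ.
The third-smallest nonzero thickness corresponds to m = 3: t = m λ / (2 n) = 3.00 × 429 / (2 × 1.4) = 460 nm.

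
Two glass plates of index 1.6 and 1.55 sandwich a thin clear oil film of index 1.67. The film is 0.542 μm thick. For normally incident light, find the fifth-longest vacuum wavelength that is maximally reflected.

At the upper boundary (n = 1.6 to n = 1.67) the reflected ray undergoes a half-wave phase shift.
At the lower boundary (n = 1.67 to n = 1.55) the reflected ray undergoes no phase shift.
The two reflections differ by half a wavelength.
With one net inversion, constructive interference in reflection requires 2 n t = (m + ½) λ.
λ = 2 n t / (m + ½). The fifth-longest wavelength is m = 4: λ = 2 × 1.67 × 542 / 4.50 = 402 nm.

402 nm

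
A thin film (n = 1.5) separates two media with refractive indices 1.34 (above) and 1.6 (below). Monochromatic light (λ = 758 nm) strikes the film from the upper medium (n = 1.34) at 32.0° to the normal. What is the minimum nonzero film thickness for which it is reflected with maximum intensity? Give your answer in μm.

0.287 μm

Top surface (1.34 → 1.5): reflection off a higher-index medium gives a half-wave phase shift.
At the lower boundary (n = 1.5 to n = 1.6) the reflected ray undergoes a half-wave phase shift.
The two reflections carry the same phase change, so no net offset.
For maximum reflection here: 2 n t cos θ_r = m λ.
Snell's law: 1.34 sin 32.0° = 1.5 sin θ_r → sin θ_r = 0.473, cos θ_r = 0.881.
Minimum nonzero at m = 1: t = λ / (2 n cos θ_r) = 758 / (2 × 1.5 × 0.881) = 287 nm.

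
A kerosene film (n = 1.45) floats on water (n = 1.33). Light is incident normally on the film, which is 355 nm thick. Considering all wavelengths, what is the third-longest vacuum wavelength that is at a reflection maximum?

At the upper boundary (n = 1.0 to n = 1.45) the reflected ray undergoes a half-wave phase shift.
Ray reflecting at the bottom interface goes from n = 1.45 toward n = 1.33: no phase shift.
Exactly one π shift → a net half-wave offset.
For strong reflection here: 2 n t = (m + ½) λ.
λ = 2 n t / (m + ½). The third-longest wavelength is m = 2: λ = 2 × 1.45 × 355 / 2.50 = 412 nm.

412 nm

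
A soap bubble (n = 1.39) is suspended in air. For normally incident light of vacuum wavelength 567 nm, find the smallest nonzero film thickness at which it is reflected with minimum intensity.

204 nm

At the upper boundary (n = 1.0 to n = 1.39) the reflected ray undergoes a half-wave phase shift.
At the lower boundary (n = 1.39 to n = 1.0) the reflected ray undergoes no phase shift.
Exactly one π shift → a net half-wave offset.
For minimum reflection here: 2 n t = m λ.
Minimum nonzero at m = 1: t = λ / (2 n) = 567 / (2 × 1.39) = 204 nm.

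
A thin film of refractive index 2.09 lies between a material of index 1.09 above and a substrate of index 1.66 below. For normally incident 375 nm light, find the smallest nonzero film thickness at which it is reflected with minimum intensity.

At the upper boundary (n = 1.09 to n = 2.09) the reflected ray undergoes a half-wave phase shift.
Ray reflecting at the bottom interface goes from n = 2.09 toward n = 1.66: no phase shift.
The two reflections differ by half a wavelength.
For weak reflection here: 2 n t = m λ.
Minimum nonzero at m = 1: t = λ / (2 n) = 375 / (2 × 2.09) = 89.7 nm.

89.7 nm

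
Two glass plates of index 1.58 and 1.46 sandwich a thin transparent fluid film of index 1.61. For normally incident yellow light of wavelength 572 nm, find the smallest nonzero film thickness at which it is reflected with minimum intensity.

Top surface (1.58 → 1.61): reflection off a higher-index medium gives a half-wave phase shift.
Bottom surface (1.61 → 1.46): reflection off a lower-index medium gives no phase shift.
The two reflections differ by half a wavelength.
So the condition for destructive reflection is 2 n t = m λ.
Minimum nonzero at m = 1: t = λ / (2 n) = 572 / (2 × 1.61) = 178 nm.

178 nm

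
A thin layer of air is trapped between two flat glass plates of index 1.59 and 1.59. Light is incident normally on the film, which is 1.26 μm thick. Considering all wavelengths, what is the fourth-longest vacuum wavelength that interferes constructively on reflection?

At the upper boundary (n = 1.59 to n = 1.0) the reflected ray undergoes no phase shift.
At the lower boundary (n = 1.0 to n = 1.59) the reflected ray undergoes a half-wave phase shift.
Net: one phase inversion between the two reflected rays.
So the condition for constructive reflection is 2 n t = (m + ½) λ.
λ = 2 n t / (m + ½). The fourth-longest wavelength is m = 3: λ = 2 × 1.0 × 1260 / 3.50 = 720 nm.

720 nm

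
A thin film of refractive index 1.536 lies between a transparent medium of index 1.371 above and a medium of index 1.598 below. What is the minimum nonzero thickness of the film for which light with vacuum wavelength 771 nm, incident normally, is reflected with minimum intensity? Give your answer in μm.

At the upper boundary (n = 1.371 to n = 1.536) the reflected ray undergoes a half-wave phase shift.
At the lower boundary (n = 1.536 to n = 1.598) the reflected ray undergoes a half-wave phase shift.
Zero or two π shifts → no net half-wave offset.
For dark reflection here: 2 n t = (m + ½) λ.
Minimum at m = 0: t = λ / (4 n) = 771 / (4 × 1.536) = 125 nm.

0.125 μm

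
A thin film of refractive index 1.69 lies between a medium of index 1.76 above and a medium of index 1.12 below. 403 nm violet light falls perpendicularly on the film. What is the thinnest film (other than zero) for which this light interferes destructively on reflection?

59.6 nm

At the upper boundary (n = 1.76 to n = 1.69) the reflected ray undergoes no phase shift.
Ray reflecting at the bottom interface goes from n = 1.69 toward n = 1.12: no phase shift.
The two reflections carry the same phase change, so no net offset.
For minimum reflection here: 2 n t = (m + ½) λ.
Minimum at m = 0: t = λ / (4 n) = 403 / (4 × 1.69) = 59.6 nm.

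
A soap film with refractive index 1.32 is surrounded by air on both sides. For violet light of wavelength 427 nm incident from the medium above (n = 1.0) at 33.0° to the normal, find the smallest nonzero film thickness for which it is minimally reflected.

178 nm

At the upper boundary (n = 1.0 to n = 1.32) the reflected ray undergoes a half-wave phase shift.
Ray reflecting at the bottom interface goes from n = 1.32 toward n = 1.0: no phase shift.
Net: one phase inversion between the two reflected rays.
So the condition for destructive reflection is 2 n t cos θ_r = m λ.
Snell's law: 1.0 sin 33.0° = 1.32 sin θ_r → sin θ_r = 0.413, cos θ_r = 0.911.
Minimum nonzero at m = 1: t = λ / (2 n cos θ_r) = 427 / (2 × 1.32 × 0.911) = 178 nm.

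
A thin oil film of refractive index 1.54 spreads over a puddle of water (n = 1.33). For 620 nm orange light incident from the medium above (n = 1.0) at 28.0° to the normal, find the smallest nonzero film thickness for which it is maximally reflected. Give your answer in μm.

0.106 μm

At the upper boundary (n = 1.0 to n = 1.54) the reflected ray undergoes a half-wave phase shift.
At the lower boundary (n = 1.54 to n = 1.33) the reflected ray undergoes no phase shift.
Exactly one π shift → a net half-wave offset.
So the condition for constructive reflection is 2 n t cos θ_r = (m + ½) λ.
Snell's law: 1.0 sin 28.0° = 1.54 sin θ_r → sin θ_r = 0.305, cos θ_r = 0.952.
Minimum at m = 0: t = λ / (4 n cos θ_r) = 620 / (4 × 1.54 × 0.952) = 106 nm.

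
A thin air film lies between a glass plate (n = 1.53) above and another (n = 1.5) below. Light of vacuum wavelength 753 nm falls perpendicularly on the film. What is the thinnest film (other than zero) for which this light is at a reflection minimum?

Ray reflecting at the top interface goes from n = 1.53 toward n = 1.0: no phase shift.
Ray reflecting at the bottom interface goes from n = 1.0 toward n = 1.5: a half-wave phase shift.
The two reflections differ by half a wavelength.
So the condition for destructive reflection is 2 n t = m λ.
Minimum nonzero at m = 1: t = λ / (2 n) = 753 / (2 × 1.0) = 377 nm.

377 nm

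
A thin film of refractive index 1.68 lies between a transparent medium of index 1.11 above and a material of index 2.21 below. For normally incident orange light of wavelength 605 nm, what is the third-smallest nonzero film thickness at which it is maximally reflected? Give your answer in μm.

At the upper boundary (n = 1.11 to n = 1.68) the reflected ray undergoes a half-wave phase shift.
At the lower boundary (n = 1.68 to n = 2.21) the reflected ray undergoes a half-wave phase shift.
Zero or two π shifts → no net half-wave offset.
So the condition for constructive reflection is 2 n t = m λ.
The third-smallest nonzero thickness corresponds to m = 3: t = m λ / (2 n) = 3.00 × 605 / (2 × 1.68) = 540 nm.

0.540 μm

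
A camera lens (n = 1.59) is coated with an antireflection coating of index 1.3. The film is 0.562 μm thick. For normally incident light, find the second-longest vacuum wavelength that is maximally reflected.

Ray reflecting at the top interface goes from n = 1.0 toward n = 1.3: a half-wave phase shift.
Ray reflecting at the bottom interface goes from n = 1.3 toward n = 1.59: a half-wave phase shift.
The two reflections carry the same phase change, so no net offset.
With no net inversion, constructive interference in reflection requires 2 n t = m λ.
λ = 2 n t / m. The second-longest wavelength is m = 2: λ = 2 × 1.3 × 562 / 2.00 = 731 nm.

731 nm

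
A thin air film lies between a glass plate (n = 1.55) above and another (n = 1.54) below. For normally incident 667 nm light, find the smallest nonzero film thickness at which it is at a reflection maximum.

At the upper boundary (n = 1.55 to n = 1.0) the reflected ray undergoes no phase shift.
At the lower boundary (n = 1.0 to n = 1.54) the reflected ray undergoes a half-wave phase shift.
Exactly one π shift → a net half-wave offset.
So the condition for constructive reflection is 2 n t = (m + ½) λ.
Minimum at m = 0: t = λ / (4 n) = 667 / (4 × 1.0) = 167 nm.

167 nm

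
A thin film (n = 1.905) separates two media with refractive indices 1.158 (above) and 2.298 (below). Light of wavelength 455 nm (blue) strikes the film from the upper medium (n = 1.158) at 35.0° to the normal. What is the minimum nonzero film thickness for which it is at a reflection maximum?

127 nm

Top surface (1.158 → 1.905): reflection off a higher-index medium gives a half-wave phase shift.
Bottom surface (1.905 → 2.298): reflection off a higher-index medium gives a half-wave phase shift.
Zero or two π shifts → no net half-wave offset.
For maximum reflection here: 2 n t cos θ_r = m λ.
Snell's law: 1.158 sin 35.0° = 1.905 sin θ_r → sin θ_r = 0.349, cos θ_r = 0.937.
Minimum nonzero at m = 1: t = λ / (2 n cos θ_r) = 455 / (2 × 1.905 × 0.937) = 127 nm.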